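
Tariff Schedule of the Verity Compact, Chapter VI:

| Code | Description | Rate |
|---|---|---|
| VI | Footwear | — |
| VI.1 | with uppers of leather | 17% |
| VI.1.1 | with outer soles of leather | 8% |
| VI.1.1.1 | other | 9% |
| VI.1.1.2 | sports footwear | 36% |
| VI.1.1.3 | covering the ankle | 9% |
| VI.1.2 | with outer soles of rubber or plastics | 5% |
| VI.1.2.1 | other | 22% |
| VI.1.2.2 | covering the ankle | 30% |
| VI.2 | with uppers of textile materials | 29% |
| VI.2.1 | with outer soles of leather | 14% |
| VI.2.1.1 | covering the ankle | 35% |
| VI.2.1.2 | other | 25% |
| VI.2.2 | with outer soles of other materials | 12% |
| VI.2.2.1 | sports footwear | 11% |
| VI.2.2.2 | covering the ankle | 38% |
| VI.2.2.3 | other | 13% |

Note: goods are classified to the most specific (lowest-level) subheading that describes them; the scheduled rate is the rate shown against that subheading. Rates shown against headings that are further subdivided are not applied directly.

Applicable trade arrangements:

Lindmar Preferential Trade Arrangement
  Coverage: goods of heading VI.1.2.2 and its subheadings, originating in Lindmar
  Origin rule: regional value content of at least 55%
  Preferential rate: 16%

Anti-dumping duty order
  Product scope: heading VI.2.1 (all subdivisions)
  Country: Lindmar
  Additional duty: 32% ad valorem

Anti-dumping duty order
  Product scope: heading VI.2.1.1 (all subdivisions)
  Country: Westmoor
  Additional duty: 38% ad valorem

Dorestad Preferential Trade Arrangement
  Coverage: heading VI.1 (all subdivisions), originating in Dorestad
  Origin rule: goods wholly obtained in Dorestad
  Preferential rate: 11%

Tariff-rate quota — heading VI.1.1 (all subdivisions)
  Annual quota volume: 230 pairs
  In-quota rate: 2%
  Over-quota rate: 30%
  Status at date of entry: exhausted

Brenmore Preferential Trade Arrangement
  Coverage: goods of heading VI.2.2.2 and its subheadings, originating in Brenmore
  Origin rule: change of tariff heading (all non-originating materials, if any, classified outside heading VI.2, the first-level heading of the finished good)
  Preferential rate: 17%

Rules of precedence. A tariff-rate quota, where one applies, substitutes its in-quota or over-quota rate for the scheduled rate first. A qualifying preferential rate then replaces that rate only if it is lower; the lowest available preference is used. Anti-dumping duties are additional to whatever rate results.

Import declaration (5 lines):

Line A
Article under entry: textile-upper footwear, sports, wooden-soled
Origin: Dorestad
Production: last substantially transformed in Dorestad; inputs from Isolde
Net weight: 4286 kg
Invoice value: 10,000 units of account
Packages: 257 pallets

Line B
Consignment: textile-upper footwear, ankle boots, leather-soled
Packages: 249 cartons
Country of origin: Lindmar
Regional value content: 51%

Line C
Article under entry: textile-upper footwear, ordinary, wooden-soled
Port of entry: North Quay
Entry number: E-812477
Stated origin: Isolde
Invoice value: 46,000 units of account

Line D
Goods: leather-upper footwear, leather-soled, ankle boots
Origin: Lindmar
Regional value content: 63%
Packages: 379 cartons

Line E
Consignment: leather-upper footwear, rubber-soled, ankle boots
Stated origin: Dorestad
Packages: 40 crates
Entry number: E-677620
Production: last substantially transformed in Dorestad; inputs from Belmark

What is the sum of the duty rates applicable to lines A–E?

151%

Line A: textile-upper → VI.2; wooden-soled → VI.2.2; sports → VI.2.2.1. Scheduled 11%. Dorestad agreement on VI.1: VI.2.2.1 not covered. → 11%.
Line B: textile-upper → VI.2; leather-soled → VI.2.1; ankle boots → VI.2.1.1. Scheduled 35%. Lindmar agreement on VI.1.2.2: VI.2.1.1 not covered; anti-dumping (Lindmar, VI.2.1): +32%; total 35% + 32% = 67%. → 67%.
Line C: textile-upper → VI.2; wooden-soled → VI.2.2; ordinary → VI.2.2.3. Scheduled 13%. No special measure applies. → 13%.
Line D: leather-upper → VI.1; leather-soled → VI.1.1; ankle boots → VI.1.1.3. Scheduled 9%. quota on VI.1.1 exhausted → over-quota 30%; Lindmar agreement on VI.1.2.2: VI.1.1.3 not covered. → 30%.
Line E: leather-upper → VI.1; rubber-soled → VI.1.2; ankle boots → VI.1.2.2. Scheduled 30%. Dorestad agreement on VI.1: not wholly obtained. → 30%.
Sum: 11% + 67% + 13% + 30% + 30% = 151%.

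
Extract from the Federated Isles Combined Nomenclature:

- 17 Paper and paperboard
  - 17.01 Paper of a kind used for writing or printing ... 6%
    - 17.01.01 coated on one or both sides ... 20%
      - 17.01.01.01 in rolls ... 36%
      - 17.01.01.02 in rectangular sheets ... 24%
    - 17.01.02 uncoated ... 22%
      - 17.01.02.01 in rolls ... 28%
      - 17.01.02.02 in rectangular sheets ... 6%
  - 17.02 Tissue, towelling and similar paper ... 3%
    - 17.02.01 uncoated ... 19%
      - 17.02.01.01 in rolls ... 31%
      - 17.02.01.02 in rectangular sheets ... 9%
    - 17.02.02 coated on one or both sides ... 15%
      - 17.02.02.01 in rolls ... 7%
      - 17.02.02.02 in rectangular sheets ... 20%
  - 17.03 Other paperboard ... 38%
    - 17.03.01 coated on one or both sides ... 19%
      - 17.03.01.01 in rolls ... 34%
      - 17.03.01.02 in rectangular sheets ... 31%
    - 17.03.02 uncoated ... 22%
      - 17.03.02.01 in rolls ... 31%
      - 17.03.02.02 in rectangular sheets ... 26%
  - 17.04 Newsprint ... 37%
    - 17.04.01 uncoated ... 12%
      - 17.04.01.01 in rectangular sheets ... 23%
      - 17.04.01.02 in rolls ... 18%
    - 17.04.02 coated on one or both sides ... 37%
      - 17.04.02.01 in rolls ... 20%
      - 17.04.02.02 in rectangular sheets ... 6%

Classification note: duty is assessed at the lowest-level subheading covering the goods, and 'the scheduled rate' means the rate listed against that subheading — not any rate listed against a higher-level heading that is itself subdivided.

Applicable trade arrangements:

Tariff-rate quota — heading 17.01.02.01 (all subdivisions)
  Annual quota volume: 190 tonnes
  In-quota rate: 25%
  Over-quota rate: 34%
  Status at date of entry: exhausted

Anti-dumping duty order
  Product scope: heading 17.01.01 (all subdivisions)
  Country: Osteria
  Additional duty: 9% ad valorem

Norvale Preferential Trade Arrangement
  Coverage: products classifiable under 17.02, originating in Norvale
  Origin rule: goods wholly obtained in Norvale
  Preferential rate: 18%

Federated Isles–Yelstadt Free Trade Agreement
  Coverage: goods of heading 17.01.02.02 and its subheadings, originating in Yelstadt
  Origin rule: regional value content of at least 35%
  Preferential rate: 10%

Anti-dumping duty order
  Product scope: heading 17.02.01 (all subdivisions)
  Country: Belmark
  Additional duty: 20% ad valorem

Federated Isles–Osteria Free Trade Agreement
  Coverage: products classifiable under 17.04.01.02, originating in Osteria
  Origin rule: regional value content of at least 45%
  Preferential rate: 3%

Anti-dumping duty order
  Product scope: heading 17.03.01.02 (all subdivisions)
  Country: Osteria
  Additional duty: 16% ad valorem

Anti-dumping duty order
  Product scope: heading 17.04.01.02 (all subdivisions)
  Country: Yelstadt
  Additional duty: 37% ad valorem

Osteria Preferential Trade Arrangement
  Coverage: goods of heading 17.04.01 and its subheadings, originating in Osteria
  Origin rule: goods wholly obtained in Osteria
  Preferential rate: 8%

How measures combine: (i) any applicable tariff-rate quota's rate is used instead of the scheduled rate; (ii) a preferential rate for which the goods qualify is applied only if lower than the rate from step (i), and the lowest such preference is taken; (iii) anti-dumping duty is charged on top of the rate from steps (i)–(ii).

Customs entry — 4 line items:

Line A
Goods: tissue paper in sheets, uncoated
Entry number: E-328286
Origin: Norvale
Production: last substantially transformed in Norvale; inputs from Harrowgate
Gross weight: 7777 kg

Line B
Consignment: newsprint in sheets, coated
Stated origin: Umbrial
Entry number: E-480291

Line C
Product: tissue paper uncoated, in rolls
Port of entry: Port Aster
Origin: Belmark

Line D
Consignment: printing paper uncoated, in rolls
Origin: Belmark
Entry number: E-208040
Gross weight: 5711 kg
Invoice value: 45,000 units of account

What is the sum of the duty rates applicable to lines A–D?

100%

Line A: tissue paper → 17.02; uncoated → 17.02.01; in sheets → 17.02.01.02. Scheduled 9%. Norvale agreement on 17.02: not wholly obtained. → 9%.
Line B: newsprint → 17.04; coated → 17.04.02; in sheets → 17.04.02.02. Scheduled 6%. No special measure applies. → 6%.
Line C: tissue paper → 17.02; uncoated → 17.02.01; in rolls → 17.02.01.01. Scheduled 31%. anti-dumping (Belmark, 17.02.01): +20%; total 31% + 20% = 51%. → 51%.
Line D: printing paper → 17.01; uncoated → 17.01.02; in rolls → 17.01.02.01. Scheduled 28%. quota on 17.01.02.01 exhausted → over-quota 34%. → 34%.
Sum: 9% + 6% + 51% + 34% = 100%.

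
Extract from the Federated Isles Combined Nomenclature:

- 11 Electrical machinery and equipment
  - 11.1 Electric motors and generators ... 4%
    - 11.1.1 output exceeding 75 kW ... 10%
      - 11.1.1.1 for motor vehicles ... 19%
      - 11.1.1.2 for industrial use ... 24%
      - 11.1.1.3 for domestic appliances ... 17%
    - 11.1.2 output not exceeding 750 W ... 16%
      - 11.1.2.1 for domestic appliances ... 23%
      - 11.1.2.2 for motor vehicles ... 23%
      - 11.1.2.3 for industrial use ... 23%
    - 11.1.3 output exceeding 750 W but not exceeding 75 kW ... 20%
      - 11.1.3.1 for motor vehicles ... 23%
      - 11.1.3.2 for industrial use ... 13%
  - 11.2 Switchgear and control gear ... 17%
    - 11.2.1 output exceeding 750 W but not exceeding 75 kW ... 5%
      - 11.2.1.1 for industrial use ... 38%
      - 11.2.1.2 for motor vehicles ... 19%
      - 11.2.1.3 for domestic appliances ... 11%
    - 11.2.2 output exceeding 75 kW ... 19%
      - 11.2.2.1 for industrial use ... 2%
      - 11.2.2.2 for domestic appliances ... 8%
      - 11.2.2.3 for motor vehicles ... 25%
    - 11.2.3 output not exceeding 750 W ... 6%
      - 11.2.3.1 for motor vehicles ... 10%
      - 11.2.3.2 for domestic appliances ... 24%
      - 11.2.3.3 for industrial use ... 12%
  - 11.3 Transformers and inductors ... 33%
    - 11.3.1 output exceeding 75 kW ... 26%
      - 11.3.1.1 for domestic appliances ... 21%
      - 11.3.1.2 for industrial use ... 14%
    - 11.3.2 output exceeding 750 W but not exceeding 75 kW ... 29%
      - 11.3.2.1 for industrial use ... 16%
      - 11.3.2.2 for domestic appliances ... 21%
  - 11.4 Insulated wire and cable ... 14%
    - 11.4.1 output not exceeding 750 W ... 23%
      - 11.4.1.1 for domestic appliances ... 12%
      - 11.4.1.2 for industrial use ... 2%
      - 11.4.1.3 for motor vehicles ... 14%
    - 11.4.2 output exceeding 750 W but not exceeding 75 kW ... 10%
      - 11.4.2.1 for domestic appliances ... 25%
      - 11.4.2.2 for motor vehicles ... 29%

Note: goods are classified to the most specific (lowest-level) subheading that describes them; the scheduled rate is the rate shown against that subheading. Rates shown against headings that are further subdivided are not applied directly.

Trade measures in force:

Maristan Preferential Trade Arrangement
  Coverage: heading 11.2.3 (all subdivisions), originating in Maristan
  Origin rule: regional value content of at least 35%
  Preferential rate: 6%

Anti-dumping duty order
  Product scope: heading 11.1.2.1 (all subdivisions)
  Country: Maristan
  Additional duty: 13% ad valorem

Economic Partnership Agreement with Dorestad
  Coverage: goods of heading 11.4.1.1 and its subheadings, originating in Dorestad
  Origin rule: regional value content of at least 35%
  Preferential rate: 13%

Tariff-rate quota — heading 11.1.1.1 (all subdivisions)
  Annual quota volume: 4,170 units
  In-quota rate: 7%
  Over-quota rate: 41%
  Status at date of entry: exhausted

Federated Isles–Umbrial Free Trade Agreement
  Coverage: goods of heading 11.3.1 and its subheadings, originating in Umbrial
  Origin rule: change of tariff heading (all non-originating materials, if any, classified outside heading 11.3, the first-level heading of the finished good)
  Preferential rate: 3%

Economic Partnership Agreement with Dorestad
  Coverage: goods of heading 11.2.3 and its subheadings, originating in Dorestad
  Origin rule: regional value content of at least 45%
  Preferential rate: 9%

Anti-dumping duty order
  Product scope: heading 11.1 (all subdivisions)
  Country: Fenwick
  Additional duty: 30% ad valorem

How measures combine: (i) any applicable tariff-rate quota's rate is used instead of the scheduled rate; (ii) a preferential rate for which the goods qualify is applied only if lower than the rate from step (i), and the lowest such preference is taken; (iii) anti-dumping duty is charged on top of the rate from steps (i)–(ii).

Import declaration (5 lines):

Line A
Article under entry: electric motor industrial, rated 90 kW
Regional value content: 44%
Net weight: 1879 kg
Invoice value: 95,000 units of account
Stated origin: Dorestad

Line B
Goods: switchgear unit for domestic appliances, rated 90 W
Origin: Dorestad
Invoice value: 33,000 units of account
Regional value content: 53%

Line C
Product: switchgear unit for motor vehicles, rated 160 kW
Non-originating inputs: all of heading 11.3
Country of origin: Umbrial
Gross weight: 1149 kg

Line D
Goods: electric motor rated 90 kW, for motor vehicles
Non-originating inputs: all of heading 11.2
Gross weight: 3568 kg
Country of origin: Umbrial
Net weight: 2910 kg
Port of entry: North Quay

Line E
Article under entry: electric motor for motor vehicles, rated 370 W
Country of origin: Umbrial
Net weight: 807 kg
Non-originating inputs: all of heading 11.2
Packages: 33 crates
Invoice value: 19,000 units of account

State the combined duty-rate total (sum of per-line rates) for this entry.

122%

Line A: electric motor → 11.1; rated 90 kW → 11.1.1; industrial → 11.1.1.2. Scheduled 24%. Dorestad agreement on 11.4.1.1: 11.1.1.2 not covered; Dorestad agreement on 11.2.3: 11.1.1.2 not covered. → 24%.
Line B: switchgear unit → 11.2; rated 90 W → 11.2.3; for domestic appliances → 11.2.3.2. Scheduled 24%. Dorestad agreement on 11.4.1.1: 11.2.3.2 not covered; Dorestad agreement on 11.2.3: RVC ≥ 45% → 9% available; preferential 9%. → 9%.
Line C: switchgear unit → 11.2; rated 160 kW → 11.2.2; for motor vehicles → 11.2.2.3. Scheduled 25%. Umbrial agreement on 11.3.1: 11.2.2.3 not covered. → 25%.
Line D: electric motor → 11.1; rated 90 kW → 11.1.1; for motor vehicles → 11.1.1.1. Scheduled 19%. quota on 11.1.1.1 exhausted → over-quota 41%; Umbrial agreement on 11.3.1: 11.1.1.1 not covered. → 41%.
Line E: electric motor → 11.1; rated 370 W → 11.1.2; for motor vehicles → 11.1.2.2. Scheduled 23%. Umbrial agreement on 11.3.1: 11.1.2.2 not covered. → 23%.
Sum: 24% + 9% + 25% + 41% + 23% = 122%.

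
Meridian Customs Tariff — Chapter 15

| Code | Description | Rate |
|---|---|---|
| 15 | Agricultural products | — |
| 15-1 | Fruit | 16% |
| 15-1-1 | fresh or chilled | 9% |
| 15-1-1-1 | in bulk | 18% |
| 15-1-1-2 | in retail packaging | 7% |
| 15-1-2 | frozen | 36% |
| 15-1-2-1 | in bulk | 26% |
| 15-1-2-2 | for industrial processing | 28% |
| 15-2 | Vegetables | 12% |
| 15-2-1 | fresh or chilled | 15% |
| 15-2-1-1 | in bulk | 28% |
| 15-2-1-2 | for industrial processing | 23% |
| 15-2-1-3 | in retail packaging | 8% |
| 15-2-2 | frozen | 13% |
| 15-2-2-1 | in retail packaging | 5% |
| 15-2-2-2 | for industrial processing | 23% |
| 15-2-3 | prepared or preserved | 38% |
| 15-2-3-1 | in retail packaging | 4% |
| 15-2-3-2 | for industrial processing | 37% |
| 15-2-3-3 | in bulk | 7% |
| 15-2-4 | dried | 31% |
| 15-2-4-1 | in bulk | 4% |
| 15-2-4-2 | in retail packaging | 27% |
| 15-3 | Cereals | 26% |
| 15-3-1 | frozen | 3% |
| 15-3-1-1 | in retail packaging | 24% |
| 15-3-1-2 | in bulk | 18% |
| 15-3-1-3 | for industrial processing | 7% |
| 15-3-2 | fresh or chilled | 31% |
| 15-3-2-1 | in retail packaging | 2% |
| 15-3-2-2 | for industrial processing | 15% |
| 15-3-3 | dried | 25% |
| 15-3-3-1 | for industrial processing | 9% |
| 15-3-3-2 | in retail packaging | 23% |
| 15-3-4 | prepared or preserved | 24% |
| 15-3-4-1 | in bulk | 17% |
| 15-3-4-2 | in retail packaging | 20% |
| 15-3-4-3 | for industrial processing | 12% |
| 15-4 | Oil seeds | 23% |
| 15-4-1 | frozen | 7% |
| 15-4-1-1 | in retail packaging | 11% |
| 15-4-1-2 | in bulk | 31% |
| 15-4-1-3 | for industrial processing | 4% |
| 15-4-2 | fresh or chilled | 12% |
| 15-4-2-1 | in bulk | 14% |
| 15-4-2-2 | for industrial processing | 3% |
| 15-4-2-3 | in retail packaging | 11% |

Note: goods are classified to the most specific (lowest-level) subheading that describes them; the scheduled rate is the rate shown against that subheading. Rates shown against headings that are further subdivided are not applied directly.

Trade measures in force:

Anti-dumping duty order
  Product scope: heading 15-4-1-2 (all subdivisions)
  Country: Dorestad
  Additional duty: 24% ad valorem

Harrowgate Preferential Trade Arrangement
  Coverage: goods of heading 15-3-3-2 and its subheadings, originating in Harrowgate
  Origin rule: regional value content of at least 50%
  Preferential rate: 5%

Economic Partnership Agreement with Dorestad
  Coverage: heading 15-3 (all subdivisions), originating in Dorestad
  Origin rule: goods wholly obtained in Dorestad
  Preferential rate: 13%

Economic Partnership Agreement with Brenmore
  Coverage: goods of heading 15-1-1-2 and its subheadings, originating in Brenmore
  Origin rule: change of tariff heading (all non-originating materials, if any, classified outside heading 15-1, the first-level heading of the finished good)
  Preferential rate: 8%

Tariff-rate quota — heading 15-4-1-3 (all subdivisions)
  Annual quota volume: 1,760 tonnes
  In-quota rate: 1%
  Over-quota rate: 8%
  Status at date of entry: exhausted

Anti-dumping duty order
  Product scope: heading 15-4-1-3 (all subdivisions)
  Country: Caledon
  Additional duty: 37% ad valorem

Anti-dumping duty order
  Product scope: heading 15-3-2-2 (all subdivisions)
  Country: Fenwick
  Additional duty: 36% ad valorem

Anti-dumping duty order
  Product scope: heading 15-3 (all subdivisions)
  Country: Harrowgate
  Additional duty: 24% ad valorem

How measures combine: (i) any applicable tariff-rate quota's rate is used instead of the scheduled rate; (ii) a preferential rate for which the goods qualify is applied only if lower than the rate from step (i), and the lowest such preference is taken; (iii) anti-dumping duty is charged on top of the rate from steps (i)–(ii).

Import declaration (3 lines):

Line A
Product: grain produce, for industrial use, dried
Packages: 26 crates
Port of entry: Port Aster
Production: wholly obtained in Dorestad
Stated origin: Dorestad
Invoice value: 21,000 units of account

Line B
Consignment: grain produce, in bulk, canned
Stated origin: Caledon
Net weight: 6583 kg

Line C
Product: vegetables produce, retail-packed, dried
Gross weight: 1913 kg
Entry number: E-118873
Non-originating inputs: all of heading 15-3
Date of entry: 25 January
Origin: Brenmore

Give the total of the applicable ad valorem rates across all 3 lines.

Line A: grain → 15-3; dried → 15-3-3; for industrial use → 15-3-3-1. Scheduled 9%. Dorestad agreement on 15-3: wholly obtained → 13% available; preference 13% not lower than 9% → no reduction. → 9%.
Line B: grain → 15-3; canned → 15-3-4; in bulk → 15-3-4-1. Scheduled 17%. No special measure applies. → 17%.
Line C: vegetables → 15-2; dried → 15-2-4; retail-packed → 15-2-4-2. Scheduled 27%. Brenmore agreement on 15-1-1-2: 15-2-4-2 not covered. → 27%.
Sum: 9% + 17% + 27% = 53%.

53%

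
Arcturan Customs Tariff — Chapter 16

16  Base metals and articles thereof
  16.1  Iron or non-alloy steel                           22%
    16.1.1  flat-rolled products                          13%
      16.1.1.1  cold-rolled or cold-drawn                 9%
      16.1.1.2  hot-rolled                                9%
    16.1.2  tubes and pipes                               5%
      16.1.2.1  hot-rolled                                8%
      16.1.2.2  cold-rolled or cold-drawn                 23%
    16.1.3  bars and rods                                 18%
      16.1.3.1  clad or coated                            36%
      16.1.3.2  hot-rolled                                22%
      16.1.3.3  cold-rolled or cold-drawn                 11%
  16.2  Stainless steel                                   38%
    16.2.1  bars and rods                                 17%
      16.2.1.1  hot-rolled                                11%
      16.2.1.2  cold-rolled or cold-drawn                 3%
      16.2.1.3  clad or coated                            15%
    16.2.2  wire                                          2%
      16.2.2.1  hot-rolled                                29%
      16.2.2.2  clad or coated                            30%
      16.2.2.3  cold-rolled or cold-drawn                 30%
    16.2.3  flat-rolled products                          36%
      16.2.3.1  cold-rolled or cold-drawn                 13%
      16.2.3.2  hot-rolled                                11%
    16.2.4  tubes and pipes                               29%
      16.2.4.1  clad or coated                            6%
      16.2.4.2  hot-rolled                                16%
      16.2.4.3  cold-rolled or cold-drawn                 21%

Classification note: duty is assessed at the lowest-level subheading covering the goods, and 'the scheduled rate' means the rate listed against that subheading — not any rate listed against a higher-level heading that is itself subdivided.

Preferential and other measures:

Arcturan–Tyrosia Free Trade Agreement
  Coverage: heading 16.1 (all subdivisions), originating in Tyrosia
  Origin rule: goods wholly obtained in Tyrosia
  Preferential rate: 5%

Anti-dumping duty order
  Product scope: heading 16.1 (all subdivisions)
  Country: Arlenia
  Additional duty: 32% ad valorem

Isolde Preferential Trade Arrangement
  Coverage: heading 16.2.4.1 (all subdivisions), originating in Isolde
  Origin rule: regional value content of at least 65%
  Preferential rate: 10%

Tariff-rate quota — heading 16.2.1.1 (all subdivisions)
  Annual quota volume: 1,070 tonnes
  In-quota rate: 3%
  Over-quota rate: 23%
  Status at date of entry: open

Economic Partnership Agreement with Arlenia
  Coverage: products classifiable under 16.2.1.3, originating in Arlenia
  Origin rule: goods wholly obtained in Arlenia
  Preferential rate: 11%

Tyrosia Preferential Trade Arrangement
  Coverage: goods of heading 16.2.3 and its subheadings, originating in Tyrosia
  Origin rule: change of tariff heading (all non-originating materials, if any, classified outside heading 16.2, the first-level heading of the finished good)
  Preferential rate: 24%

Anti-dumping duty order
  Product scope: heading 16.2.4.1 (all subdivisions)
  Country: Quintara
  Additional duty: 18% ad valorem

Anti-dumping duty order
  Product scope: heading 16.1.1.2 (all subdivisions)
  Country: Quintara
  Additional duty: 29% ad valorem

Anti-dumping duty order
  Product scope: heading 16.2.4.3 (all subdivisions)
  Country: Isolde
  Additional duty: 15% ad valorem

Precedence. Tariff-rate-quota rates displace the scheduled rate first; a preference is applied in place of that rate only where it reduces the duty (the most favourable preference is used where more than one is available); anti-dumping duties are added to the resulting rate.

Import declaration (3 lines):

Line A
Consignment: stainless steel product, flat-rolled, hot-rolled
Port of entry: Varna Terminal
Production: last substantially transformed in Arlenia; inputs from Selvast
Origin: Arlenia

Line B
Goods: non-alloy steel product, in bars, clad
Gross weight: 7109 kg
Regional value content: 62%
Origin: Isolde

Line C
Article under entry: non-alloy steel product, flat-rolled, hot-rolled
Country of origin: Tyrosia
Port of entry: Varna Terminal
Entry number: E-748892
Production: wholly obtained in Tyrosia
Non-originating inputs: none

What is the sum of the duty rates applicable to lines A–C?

52%

Line A: stainless steel → 16.2; flat-rolled → 16.2.3; hot-rolled → 16.2.3.2. Scheduled 11%. Arlenia agreement on 16.2.1.3: 16.2.3.2 not covered. → 11%.
Line B: non-alloy steel → 16.1; in bars → 16.1.3; clad → 16.1.3.1. Scheduled 36%. Isolde agreement on 16.2.4.1: 16.1.3.1 not covered. → 36%.
Line C: non-alloy steel → 16.1; flat-rolled → 16.1.1; hot-rolled → 16.1.1.2. Scheduled 9%. Tyrosia agreement on 16.1: wholly obtained → 5% available; Tyrosia agreement on 16.2.3: 16.1.1.2 not covered; preferential 5%. → 5%.
Sum: 11% + 36% + 5% = 52%.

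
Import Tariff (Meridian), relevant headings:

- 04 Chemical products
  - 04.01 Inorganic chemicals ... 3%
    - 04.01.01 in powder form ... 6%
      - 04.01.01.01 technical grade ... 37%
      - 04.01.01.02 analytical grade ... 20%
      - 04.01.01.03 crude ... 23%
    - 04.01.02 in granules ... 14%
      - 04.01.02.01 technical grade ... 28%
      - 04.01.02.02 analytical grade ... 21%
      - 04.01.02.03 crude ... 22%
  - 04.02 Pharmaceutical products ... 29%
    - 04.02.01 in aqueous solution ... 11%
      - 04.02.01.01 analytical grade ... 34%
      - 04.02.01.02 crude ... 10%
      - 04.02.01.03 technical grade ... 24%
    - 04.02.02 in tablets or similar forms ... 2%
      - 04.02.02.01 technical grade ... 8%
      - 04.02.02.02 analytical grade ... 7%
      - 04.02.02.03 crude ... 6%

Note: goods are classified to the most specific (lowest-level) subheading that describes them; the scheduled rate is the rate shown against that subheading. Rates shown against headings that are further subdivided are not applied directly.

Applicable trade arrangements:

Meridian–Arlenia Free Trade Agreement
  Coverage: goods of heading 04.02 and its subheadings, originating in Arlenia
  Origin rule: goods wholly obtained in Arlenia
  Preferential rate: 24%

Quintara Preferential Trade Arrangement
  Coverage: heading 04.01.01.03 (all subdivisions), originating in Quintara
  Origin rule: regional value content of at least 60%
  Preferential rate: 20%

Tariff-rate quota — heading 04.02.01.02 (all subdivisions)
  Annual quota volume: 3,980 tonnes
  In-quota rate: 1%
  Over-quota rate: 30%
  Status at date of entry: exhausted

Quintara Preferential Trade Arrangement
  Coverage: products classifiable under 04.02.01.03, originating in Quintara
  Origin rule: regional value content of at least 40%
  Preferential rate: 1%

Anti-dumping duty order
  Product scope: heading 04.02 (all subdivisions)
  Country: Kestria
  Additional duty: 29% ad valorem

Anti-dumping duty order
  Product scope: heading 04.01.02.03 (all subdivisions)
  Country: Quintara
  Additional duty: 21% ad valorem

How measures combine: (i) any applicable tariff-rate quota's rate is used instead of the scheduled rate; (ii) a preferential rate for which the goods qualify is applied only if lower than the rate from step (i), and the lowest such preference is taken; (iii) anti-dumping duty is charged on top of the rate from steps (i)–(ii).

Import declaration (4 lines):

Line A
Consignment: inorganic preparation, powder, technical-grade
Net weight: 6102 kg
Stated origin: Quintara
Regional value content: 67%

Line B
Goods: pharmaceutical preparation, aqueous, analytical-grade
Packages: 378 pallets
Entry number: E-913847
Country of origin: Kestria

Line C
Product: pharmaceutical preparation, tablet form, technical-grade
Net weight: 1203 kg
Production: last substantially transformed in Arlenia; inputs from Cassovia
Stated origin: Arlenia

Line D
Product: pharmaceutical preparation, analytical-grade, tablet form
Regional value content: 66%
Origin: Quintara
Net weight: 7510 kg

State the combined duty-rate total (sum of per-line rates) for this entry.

115%

Line A: inorganic → 04.01; powder → 04.01.01; technical-grade → 04.01.01.01. Scheduled 37%. Quintara agreement on 04.01.01.03: 04.01.01.01 not covered; Quintara agreement on 04.02.01.03: 04.01.01.01 not covered. → 37%.
Line B: pharmaceutical → 04.02; aqueous → 04.02.01; analytical-grade → 04.02.01.01. Scheduled 34%. anti-dumping (Kestria, 04.02): +29%; total 34% + 29% = 63%. → 63%.
Line C: pharmaceutical → 04.02; tablet form → 04.02.02; technical-grade → 04.02.02.01. Scheduled 8%. Arlenia agreement on 04.02: not wholly obtained. → 8%.
Line D: pharmaceutical → 04.02; tablet form → 04.02.02; analytical-grade → 04.02.02.02. Scheduled 7%. Quintara agreement on 04.01.01.03: 04.02.02.02 not covered; Quintara agreement on 04.02.01.03: 04.02.02.02 not covered. → 7%.
Sum: 37% + 63% + 8% + 7% = 115%.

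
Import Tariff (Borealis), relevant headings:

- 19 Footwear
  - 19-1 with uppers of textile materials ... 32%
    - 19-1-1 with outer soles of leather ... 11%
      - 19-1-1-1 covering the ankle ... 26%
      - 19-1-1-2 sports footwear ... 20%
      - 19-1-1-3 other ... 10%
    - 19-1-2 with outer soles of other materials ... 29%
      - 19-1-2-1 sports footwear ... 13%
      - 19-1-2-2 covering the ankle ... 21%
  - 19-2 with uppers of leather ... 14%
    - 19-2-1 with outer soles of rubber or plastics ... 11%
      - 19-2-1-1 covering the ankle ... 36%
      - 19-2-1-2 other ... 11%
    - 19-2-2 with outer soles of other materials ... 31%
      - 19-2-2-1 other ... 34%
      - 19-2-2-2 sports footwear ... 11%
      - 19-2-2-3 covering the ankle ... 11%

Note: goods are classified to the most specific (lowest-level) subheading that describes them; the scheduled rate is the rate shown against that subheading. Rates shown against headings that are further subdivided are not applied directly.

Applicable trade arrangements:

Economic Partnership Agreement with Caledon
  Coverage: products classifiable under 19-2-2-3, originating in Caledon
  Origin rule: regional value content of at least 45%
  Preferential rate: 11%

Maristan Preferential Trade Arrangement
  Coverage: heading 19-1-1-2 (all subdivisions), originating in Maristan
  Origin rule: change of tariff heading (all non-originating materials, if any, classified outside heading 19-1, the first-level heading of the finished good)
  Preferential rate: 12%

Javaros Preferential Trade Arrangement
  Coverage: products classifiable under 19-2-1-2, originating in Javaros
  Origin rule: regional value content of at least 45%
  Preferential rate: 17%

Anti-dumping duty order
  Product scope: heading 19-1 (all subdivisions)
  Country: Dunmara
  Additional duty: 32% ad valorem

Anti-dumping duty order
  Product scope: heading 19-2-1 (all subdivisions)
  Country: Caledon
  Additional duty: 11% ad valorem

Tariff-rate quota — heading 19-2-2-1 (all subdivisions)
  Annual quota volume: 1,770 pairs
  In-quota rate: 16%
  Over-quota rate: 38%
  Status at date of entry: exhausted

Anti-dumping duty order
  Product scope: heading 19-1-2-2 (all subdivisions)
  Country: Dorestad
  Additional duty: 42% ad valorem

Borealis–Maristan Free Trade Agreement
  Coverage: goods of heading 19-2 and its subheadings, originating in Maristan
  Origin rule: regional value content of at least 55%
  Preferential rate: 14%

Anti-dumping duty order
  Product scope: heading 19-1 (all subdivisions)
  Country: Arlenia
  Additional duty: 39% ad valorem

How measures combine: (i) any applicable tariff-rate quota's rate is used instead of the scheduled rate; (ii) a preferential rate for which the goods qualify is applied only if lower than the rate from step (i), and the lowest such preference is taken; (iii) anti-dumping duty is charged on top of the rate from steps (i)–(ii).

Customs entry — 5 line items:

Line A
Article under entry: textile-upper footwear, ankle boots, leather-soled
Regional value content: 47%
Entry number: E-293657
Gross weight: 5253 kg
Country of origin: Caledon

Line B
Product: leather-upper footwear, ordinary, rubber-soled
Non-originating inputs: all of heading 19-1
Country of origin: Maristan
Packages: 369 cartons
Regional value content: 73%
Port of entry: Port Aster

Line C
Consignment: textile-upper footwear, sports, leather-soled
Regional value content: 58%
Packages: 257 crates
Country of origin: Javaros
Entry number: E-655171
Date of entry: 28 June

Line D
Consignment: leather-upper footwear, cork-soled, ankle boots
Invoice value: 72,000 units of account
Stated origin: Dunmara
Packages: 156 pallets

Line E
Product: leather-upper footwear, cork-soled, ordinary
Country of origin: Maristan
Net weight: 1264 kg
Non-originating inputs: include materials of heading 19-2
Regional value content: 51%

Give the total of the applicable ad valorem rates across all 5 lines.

106%

Line A: textile-upper → 19-1; leather-soled → 19-1-1; ankle boots → 19-1-1-1. Scheduled 26%. Caledon agreement on 19-2-2-3: 19-1-1-1 not covered. → 26%.
Line B: leather-upper → 19-2; rubber-soled → 19-2-1; ordinary → 19-2-1-2. Scheduled 11%. Maristan agreement on 19-1-1-2: 19-2-1-2 not covered; Maristan agreement on 19-2: RVC ≥ 55% → 14% available; preference 14% not lower than 11% → no reduction. → 11%.
Line C: textile-upper → 19-1; leather-soled → 19-1-1; sports → 19-1-1-2. Scheduled 20%. Javaros agreement on 19-2-1-2: 19-1-1-2 not covered. → 20%.
Line D: leather-upper → 19-2; cork-soled → 19-2-2; ankle boots → 19-2-2-3. Scheduled 11%. No special measure applies. → 11%.
Line E: leather-upper → 19-2; cork-soled → 19-2-2; ordinary → 19-2-2-1. Scheduled 34%. quota on 19-2-2-1 exhausted → over-quota 38%; Maristan agreement on 19-1-1-2: 19-2-2-1 not covered; Maristan agreement on 19-2: RVC < 55%. → 38%.
Sum: 26% + 11% + 20% + 11% + 38% = 106%.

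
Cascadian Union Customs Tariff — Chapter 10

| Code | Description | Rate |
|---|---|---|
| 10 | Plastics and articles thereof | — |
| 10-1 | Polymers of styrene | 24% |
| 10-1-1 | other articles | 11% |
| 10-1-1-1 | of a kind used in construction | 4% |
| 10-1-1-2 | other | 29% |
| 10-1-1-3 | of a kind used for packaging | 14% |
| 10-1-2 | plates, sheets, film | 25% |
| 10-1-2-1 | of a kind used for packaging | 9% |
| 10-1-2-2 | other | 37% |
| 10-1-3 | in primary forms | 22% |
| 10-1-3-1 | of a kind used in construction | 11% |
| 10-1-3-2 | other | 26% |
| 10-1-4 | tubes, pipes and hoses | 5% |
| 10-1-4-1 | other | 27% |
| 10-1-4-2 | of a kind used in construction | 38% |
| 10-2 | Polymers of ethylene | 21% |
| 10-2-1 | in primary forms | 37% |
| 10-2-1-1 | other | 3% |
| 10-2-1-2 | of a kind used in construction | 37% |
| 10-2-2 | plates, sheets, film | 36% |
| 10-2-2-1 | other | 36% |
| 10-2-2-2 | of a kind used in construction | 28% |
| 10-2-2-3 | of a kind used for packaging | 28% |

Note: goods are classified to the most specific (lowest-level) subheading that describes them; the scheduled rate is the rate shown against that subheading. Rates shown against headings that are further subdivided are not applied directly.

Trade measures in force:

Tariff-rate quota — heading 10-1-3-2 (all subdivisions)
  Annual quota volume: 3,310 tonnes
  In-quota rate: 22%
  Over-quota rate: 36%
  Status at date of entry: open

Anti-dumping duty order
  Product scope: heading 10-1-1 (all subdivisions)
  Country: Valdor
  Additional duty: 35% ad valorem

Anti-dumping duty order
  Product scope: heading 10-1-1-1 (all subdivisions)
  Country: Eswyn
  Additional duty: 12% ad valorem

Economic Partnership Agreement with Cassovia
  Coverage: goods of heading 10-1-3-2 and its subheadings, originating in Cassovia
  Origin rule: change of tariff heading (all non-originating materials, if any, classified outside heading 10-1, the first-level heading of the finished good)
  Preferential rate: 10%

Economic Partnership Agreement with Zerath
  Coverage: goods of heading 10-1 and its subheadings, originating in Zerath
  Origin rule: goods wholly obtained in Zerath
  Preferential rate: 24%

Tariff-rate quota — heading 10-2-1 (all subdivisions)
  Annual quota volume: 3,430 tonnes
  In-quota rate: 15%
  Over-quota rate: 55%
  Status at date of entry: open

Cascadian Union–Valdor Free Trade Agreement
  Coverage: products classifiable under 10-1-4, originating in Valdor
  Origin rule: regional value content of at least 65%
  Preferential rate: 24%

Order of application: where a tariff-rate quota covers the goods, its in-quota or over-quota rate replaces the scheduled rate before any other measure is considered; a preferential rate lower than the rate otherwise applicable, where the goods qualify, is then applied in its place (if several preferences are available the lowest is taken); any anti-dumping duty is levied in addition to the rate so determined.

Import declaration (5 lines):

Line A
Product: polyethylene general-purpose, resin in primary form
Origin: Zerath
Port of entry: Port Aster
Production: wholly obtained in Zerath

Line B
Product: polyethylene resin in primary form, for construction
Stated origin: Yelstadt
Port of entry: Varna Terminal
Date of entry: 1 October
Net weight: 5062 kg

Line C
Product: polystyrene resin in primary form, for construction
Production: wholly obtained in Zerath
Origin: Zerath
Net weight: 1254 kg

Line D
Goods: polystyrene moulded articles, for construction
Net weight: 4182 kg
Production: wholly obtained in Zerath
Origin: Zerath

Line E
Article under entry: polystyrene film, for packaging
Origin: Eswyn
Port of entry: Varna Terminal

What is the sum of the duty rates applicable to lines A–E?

54%

Line A: polyethylene → 10-2; resin in primary form → 10-2-1; general-purpose → 10-2-1-1. Scheduled 3%. quota on 10-2-1 open → in-quota 15%; Zerath agreement on 10-1: 10-2-1-1 not covered. → 15%.
Line B: polyethylene → 10-2; resin in primary form → 10-2-1; for construction → 10-2-1-2. Scheduled 37%. quota on 10-2-1 open → in-quota 15%. → 15%.
Line C: polystyrene → 10-1; resin in primary form → 10-1-3; for construction → 10-1-3-1. Scheduled 11%. Zerath agreement on 10-1: wholly obtained → 24% available; preference 24% not lower than 11% → no reduction. → 11%.
Line D: polystyrene → 10-1; moulded articles → 10-1-1; for construction → 10-1-1-1. Scheduled 4%. Zerath agreement on 10-1: wholly obtained → 24% available; preference 24% not lower than 4% → no reduction. → 4%.
Line E: polystyrene → 10-1; film → 10-1-2; for packaging → 10-1-2-1. Scheduled 9%. No special measure applies. → 9%.
Sum: 15% + 15% + 11% + 4% + 9% = 54%.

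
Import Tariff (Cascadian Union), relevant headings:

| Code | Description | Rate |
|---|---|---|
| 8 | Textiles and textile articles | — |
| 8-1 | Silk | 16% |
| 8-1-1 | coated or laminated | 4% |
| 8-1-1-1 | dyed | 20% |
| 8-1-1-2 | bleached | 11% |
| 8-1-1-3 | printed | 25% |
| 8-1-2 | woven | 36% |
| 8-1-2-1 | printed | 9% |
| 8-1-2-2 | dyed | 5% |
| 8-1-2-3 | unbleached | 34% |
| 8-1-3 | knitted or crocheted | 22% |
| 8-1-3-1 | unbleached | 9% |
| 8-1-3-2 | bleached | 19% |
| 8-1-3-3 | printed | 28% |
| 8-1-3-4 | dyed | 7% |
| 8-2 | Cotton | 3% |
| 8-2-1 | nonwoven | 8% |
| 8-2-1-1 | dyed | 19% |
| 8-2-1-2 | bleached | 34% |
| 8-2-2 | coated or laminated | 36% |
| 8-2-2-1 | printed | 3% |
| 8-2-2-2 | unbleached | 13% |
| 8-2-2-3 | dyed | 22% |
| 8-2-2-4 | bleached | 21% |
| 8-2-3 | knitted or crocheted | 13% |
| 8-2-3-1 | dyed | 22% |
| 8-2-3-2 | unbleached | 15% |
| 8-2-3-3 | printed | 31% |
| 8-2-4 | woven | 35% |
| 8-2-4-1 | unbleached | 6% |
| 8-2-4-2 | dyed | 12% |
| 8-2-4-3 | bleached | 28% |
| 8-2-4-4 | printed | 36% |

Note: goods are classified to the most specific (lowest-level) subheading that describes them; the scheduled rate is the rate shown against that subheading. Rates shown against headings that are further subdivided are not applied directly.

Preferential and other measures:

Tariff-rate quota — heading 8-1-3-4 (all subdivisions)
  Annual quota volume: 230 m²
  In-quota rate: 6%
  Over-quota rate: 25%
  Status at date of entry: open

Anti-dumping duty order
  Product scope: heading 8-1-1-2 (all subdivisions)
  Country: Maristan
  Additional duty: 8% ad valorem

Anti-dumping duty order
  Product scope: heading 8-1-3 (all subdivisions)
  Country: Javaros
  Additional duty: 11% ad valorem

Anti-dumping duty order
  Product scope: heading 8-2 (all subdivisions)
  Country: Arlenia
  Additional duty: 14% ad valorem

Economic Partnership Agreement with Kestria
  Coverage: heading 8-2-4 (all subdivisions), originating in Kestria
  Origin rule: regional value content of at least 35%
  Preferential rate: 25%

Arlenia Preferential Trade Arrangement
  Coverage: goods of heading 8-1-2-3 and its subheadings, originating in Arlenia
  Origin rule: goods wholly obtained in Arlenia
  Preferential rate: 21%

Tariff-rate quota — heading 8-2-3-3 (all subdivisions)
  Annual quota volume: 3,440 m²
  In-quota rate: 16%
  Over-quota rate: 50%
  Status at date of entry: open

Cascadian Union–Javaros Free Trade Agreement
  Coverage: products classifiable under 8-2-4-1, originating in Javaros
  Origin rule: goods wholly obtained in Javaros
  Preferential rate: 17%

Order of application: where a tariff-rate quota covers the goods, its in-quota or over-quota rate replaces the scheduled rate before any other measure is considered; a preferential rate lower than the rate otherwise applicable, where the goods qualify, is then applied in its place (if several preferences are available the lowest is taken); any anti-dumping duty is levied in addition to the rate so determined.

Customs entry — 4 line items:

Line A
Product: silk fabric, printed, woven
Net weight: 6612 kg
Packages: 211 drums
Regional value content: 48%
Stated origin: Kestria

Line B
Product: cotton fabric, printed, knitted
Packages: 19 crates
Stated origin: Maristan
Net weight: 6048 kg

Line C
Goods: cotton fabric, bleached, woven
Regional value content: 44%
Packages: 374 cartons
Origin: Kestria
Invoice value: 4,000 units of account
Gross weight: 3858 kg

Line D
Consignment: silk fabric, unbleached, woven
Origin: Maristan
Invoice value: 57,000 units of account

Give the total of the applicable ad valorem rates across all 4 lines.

84%

Line A: silk → 8-1; woven → 8-1-2; printed → 8-1-2-1. Scheduled 9%. Kestria agreement on 8-2-4: 8-1-2-1 not covered. → 9%.
Line B: cotton → 8-2; knitted → 8-2-3; printed → 8-2-3-3. Scheduled 31%. quota on 8-2-3-3 open → in-quota 16%. → 16%.
Line C: cotton → 8-2; woven → 8-2-4; bleached → 8-2-4-3. Scheduled 28%. Kestria agreement on 8-2-4: RVC ≥ 35% → 25% available; preferential 25%. → 25%.
Line D: silk → 8-1; woven → 8-1-2; unbleached → 8-1-2-3. Scheduled 34%. No special measure applies. → 34%.
Sum: 9% + 16% + 25% + 34% = 84%.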